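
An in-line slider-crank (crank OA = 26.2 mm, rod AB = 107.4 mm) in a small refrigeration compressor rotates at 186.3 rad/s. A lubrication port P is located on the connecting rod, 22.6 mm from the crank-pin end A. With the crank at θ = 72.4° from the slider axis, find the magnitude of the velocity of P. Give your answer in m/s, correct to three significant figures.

ω = 186.3 rad/s.  Crank-pin speed |V_A| = rω = 4.8811 m/s, perpendicular to OA.
Rod angle: sinφ = −(r/L) sinθ ⇒ φ = -13.446°; ω_rod = −rω cosθ/√(L²−r²sin²θ) = -14.129 rad/s.
V_P = V_A + ω_rod × AP, with AP = 0.0226 m along the rod.
Components: V_Px = −rω sinθ − a·ω_rod·sinφ = -4.7268 m/s;  V_Py = rω cosθ + a·ω_rod·cosφ = +1.1653 m/s.
|V_P| = √(V_Px² + V_Py²) = 4.8684 m/s.

4.87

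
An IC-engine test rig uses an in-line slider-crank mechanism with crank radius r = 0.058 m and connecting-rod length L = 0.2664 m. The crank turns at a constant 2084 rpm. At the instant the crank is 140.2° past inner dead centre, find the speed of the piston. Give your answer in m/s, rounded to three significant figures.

ω = 2π·2084/60 = 218.2 rad/s
For an in-line slider-crank, x = r cosθ + √(L² − r² sin²θ), so v = −rω sinθ·[1 + r cosθ/√(L² − r² sin²θ)].
With r = 0.058 m, L = 0.2664 m, θ = 140.2°: √(L² − r² sin²θ) = 0.2638 m.
v = −0.058·218.2·0.64011·[1 + 0.058·-0.76828/0.2638] = -6.7337 m/s.
|v| = 6.7337 m/s.

6.73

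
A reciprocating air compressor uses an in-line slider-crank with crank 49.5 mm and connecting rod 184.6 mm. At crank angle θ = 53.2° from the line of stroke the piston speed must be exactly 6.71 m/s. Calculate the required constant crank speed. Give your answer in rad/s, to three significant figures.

For an in-line slider-crank, |v_piston| = rω|sinθ|·[1 + r cosθ/√(L² − r² sin²θ)].
With r = 0.0495 m, L = 0.1846 m, θ = 53.2°: the bracketed kinematic factor |dx/dθ| = 0.046155 m.
ω = v/|dx/dθ| = 6.71/0.046155 = 145.38 rad/s.

145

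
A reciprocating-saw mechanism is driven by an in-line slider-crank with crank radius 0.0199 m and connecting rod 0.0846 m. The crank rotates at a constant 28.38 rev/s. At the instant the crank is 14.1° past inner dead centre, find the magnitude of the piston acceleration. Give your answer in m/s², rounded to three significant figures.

746

ω = 2π·28.4 = 178.3 rad/s
x(θ) = r cosθ + √(L² − r² sin²θ); with ω constant, a = ω²·d²x/dθ².
d²x/dθ² = −r cosθ − r²(cos2θ)/√u − r⁴ sin²2θ/(4u^{3/2}),  u = L² − r² sin²θ = 0.00713366 m².
Substituting r = 0.0199 m, L = 0.0846 m, θ = 14.1°: d²x/dθ² = -0.023447 m.
a = ω²·d²x/dθ² = (178.3)²·(-0.023447) = -745.55 m/s²;  |a| = 745.55 m/s².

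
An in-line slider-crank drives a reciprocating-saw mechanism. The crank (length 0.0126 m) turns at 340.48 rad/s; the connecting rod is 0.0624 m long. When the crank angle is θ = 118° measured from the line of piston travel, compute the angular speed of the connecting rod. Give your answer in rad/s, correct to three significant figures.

ω = 340.5 rad/s
The rod makes angle φ with the slider axis where L sinφ = r sinθ; differentiating, L cosφ·φ̇ = r ω cosθ.
L cosφ = √(L² − r² sin²θ) = 0.0614 m.
|ω_rod| = r ω |cosθ| / √(L² − r² sin²θ) = 0.0126·340.5·0.46947/0.0614 = 32.802 rad/s.

32.8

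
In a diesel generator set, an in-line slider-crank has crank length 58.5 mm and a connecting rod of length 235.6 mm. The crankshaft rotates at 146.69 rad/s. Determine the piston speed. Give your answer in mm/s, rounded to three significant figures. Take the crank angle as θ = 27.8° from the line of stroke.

4890

ω = 146.7 rad/s
For an in-line slider-crank, x = r cosθ + √(L² − r² sin²θ), so v = −rω sinθ·[1 + r cosθ/√(L² − r² sin²θ)].
With r = 0.0585 m, L = 0.2356 m, θ = 27.8°: √(L² − r² sin²θ) = 0.23401 m.
v = −0.0585·146.7·0.46639·[1 + 0.0585·0.88458/0.23401] = -4.8873 m/s.
|v| = 4.8873 m/s = 4887.3 mm/s.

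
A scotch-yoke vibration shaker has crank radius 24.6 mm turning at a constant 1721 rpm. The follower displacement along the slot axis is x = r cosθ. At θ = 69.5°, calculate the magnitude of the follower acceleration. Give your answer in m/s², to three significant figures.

ω = 180.2 rad/s (from 1721 rpm).
x = r cosθ ⇒ ẍ = −rω² cosθ (ω constant).
|a| = rω²|cosθ| = 0.0246·(180.2)²·|cos 69.5°| = 279.82 m/s².

280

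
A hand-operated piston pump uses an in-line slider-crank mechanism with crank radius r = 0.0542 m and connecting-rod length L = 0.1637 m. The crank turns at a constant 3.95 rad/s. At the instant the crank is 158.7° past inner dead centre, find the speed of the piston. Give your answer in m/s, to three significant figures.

ω = 3.95 rad/s
For an in-line slider-crank, x = r cosθ + √(L² − r² sin²θ), so v = −rω sinθ·[1 + r cosθ/√(L² − r² sin²θ)].
With r = 0.0542 m, L = 0.1637 m, θ = 158.7°: √(L² − r² sin²θ) = 0.16251 m.
v = −0.0542·3.95·0.36325·[1 + 0.0542·-0.93169/0.16251] = -0.053603 m/s.
|v| = 0.053603 m/s.

0.0536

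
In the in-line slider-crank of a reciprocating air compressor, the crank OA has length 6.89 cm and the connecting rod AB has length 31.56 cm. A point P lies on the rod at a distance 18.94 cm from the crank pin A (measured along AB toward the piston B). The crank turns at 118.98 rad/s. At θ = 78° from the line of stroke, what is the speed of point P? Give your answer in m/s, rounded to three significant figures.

ω = 119 rad/s.  Crank-pin speed |V_A| = rω = 8.1977 m/s, perpendicular to OA.
Rod angle: sinφ = −(r/L) sinθ ⇒ φ = -12.330°; ω_rod = −rω cosθ/√(L²−r²sin²θ) = -5.528 rad/s.
V_P = V_A + ω_rod × AP, with AP = 0.1894 m along the rod.
Components: V_Px = −rω sinθ − a·ω_rod·sinφ = -8.2422 m/s;  V_Py = rω cosθ + a·ω_rod·cosφ = +0.68154 m/s.
|V_P| = √(V_Px² + V_Py²) = 8.2703 m/s.

8.27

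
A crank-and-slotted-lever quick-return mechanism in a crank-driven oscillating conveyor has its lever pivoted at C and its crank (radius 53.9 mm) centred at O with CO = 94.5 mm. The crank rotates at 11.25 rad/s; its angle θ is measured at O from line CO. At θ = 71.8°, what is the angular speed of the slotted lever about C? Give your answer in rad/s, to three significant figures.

3.37

ω = 11.25 rad/s
Crank pin A relative to C: A = (d + r cosθ, r sinθ); lever angle φ = atan2(r sinθ, d + r cosθ).
Differentiating tanφ: φ̇ = rω(d cosθ + r)/(d² + r² + 2dr cosθ).
d² + r² + 2dr cosθ = |CA|² = 0.0150172 m²;  d cosθ + r = +0.083416 m.
|ω_lever| = |0.0539·11.25·+0.083416| / 0.0150172 = 3.3682 rad/s.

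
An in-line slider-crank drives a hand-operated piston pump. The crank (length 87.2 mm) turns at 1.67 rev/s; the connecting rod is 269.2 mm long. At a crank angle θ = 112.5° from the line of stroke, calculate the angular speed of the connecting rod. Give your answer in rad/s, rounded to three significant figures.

1.36

ω = 10.49 rad/s (converted from 1.67 rev/s).
The rod makes angle φ with the slider axis where L sinφ = r sinθ; differentiating, L cosφ·φ̇ = r ω cosθ.
L cosφ = √(L² − r² sin²θ) = 0.25686 m.
|ω_rod| = r ω |cosθ| / √(L² − r² sin²θ) = 0.0872·10.49·0.38268/0.25686 = 1.3632 rad/s.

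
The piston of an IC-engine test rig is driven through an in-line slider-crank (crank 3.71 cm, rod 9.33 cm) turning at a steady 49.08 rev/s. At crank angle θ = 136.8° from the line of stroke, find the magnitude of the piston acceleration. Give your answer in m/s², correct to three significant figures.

ω = 2π·49.1 = 308.4 rad/s
x(θ) = r cosθ + √(L² − r² sin²θ); with ω constant, a = ω²·d²x/dθ².
d²x/dθ² = −r cosθ − r²(cos2θ)/√u − r⁴ sin²2θ/(4u^{3/2}),  u = L² − r² sin²θ = 0.0080599 m².
Substituting r = 0.0371 m, L = 0.0933 m, θ = 136.8°: d²x/dθ² = +0.02543 m.
a = ω²·d²x/dθ² = (308.4)²·(+0.02543) = +2418.3 m/s²;  |a| = 2418.3 m/s².

2420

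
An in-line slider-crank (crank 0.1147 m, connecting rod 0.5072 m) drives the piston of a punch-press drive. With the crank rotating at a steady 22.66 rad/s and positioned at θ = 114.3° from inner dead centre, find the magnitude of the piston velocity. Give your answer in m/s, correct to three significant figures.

2.14

ω = 22.66 rad/s
For an in-line slider-crank, x = r cosθ + √(L² − r² sin²θ), so v = −rω sinθ·[1 + r cosθ/√(L² − r² sin²θ)].
With r = 0.1147 m, L = 0.5072 m, θ = 114.3°: √(L² − r² sin²θ) = 0.49631 m.
v = −0.1147·22.66·0.91140·[1 + 0.1147·-0.41151/0.49631] = -2.1435 m/s.
|v| = 2.1435 m/s.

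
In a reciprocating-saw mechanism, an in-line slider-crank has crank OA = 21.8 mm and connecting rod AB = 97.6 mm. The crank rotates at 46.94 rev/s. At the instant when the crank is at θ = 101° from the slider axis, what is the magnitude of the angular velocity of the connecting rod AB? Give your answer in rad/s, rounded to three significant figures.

ω = 294.9 rad/s (converted from 46.94 rev/s).
The rod makes angle φ with the slider axis where L sinφ = r sinθ; differentiating, L cosφ·φ̇ = r ω cosθ.
L cosφ = √(L² − r² sin²θ) = 0.095225 m.
|ω_rod| = r ω |cosθ| / √(L² − r² sin²θ) = 0.0218·294.9·0.19081/0.095225 = 12.883 rad/s.

12.9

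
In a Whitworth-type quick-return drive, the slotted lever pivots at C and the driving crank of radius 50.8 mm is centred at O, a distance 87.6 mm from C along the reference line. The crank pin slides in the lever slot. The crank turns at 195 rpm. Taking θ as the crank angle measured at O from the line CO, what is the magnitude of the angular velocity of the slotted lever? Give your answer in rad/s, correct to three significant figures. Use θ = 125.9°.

0.117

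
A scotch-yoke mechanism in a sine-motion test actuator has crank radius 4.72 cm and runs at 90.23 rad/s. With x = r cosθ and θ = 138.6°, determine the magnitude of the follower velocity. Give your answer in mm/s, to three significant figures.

2820

ω = 90.23 rad/s
x = r cosθ ⇒ ẋ = −rω sinθ.
|v| = rω|sinθ| = 0.0472·90.23·|sin 138.6°| = 2.8164 m/s = 2816.4 mm/s.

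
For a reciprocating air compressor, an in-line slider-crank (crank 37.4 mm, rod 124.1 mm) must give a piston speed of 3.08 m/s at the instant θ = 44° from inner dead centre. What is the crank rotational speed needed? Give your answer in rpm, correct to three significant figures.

For an in-line slider-crank, |v_piston| = rω|sinθ|·[1 + r cosθ/√(L² − r² sin²θ)].
With r = 0.0374 m, L = 0.1241 m, θ = 44°: the bracketed kinematic factor |dx/dθ| = 0.03174 m.
ω = v/|dx/dθ| = 3.08/0.03174 = 97.038 rad/s.
N = 60ω/(2π) = 926.65 rpm.

927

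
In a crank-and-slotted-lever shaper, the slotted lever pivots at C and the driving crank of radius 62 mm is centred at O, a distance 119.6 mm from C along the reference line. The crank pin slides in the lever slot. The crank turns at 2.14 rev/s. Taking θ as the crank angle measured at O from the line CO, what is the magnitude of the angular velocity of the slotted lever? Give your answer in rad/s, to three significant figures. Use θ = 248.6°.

ω = 13.45 rad/s (from 2.14 rev/s).
Crank pin A relative to C: A = (d + r cosθ, r sinθ); lever angle φ = atan2(r sinθ, d + r cosθ).
Differentiating tanφ: φ̇ = rω(d cosθ + r)/(d² + r² + 2dr cosθ).
d² + r² + 2dr cosθ = |CA|² = 0.0127369 m²;  d cosθ + r = +0.018361 m.
|ω_lever| = |0.062·13.45·+0.018361| / 0.0127369 = 1.2017 rad/s.

1.20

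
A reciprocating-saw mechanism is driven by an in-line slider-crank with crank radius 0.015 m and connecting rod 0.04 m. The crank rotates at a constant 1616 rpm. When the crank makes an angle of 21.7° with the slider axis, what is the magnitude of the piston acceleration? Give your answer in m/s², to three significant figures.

520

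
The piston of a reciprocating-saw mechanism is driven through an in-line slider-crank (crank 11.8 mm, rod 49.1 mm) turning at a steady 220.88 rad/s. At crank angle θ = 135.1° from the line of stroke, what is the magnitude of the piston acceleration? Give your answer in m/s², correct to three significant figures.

ω = 220.9 rad/s
x(θ) = r cosθ + √(L² − r² sin²θ); with ω constant, a = ω²·d²x/dθ².
d²x/dθ² = −r cosθ − r²(cos2θ)/√u − r⁴ sin²2θ/(4u^{3/2}),  u = L² − r² sin²θ = 0.00234143 m².
Substituting r = 0.0118 m, L = 0.0491 m, θ = 135.1°: d²x/dθ² = +0.0083056 m.
a = ω²·d²x/dθ² = (220.9)²·(+0.0083056) = +405.21 m/s²;  |a| = 405.21 m/s².

405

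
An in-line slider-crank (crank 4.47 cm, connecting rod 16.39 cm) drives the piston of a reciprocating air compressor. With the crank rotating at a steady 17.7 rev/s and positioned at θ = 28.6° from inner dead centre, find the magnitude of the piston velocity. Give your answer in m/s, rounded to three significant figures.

2.95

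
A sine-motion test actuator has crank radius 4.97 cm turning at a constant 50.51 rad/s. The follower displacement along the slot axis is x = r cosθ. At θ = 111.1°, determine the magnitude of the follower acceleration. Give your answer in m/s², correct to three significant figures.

ω = 50.51 rad/s
x = r cosθ ⇒ ẍ = −rω² cosθ (ω constant).
|a| = rω²|cosθ| = 0.0497·(50.51)²·|cos 111.1°| = 45.647 m/s².

45.6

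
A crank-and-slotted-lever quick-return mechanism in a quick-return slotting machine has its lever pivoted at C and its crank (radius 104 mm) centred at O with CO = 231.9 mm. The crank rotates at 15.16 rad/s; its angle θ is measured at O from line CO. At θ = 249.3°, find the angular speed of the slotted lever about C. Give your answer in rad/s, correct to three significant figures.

0.731

ω = 15.16 rad/s
Crank pin A relative to C: A = (d + r cosθ, r sinθ); lever angle φ = atan2(r sinθ, d + r cosθ).
Differentiating tanφ: φ̇ = rω(d cosθ + r)/(d² + r² + 2dr cosθ).
d² + r² + 2dr cosθ = |CA|² = 0.0475437 m²;  d cosθ + r = +0.022029 m.
|ω_lever| = |0.104·15.16·+0.022029| / 0.0475437 = 0.73053 rad/s.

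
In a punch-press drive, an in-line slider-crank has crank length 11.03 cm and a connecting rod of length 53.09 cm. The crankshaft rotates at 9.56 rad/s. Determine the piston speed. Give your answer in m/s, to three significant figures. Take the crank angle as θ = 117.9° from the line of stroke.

0.840

ω = 9.56 rad/s
For an in-line slider-crank, x = r cosθ + √(L² − r² sin²θ), so v = −rω sinθ·[1 + r cosθ/√(L² − r² sin²θ)].
With r = 0.1103 m, L = 0.5309 m, θ = 117.9°: √(L² − r² sin²θ) = 0.52187 m.
v = −0.1103·9.56·0.88377·[1 + 0.1103·-0.46793/0.52187] = -0.83974 m/s.
|v| = 0.83974 m/s.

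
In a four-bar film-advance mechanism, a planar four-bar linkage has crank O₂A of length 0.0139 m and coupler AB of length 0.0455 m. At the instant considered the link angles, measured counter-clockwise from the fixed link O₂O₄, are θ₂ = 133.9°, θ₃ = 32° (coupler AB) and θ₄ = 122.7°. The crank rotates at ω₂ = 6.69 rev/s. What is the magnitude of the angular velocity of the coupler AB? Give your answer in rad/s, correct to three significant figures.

2.49

ω₂ = 42.03 rad/s (from 6.69 rev/s).
Differentiating the loop-closure r₂e^{iθ₂}+r₃e^{iθ₃}=r₁+r₄e^{iθ₄} gives r₂ω₂e^{iθ₂}+r₃ω₃e^{iθ₃}=r₄ω₄e^{iθ₄}.
Eliminating the other unknown: ω₃ = r₂ω₂ sin(θ₄−θ₂) / [r₃ sin(θ₃−θ₄)].
Numerator sine = -0.19423; denominator sine = -0.99993.
Result = 0.0139·42.03·(-0.19423) / (0.0455·(-0.99993)) = +2.4944 rad/s; magnitude 2.4944 rad/s.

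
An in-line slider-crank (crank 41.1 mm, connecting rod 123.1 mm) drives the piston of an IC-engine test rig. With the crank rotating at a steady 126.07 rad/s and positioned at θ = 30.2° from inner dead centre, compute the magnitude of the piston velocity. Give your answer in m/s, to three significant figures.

ω = 126.1 rad/s
For an in-line slider-crank, x = r cosθ + √(L² − r² sin²θ), so v = −rω sinθ·[1 + r cosθ/√(L² − r² sin²θ)].
With r = 0.0411 m, L = 0.1231 m, θ = 30.2°: √(L² − r² sin²θ) = 0.12135 m.
v = −0.0411·126.1·0.50302·[1 + 0.0411·0.86427/0.12135] = -3.3693 m/s.
|v| = 3.3693 m/s.

3.37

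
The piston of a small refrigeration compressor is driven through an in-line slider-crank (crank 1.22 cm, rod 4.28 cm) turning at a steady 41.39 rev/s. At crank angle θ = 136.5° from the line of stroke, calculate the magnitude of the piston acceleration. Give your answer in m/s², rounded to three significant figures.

ω = 2π·41.4 = 260.1 rad/s
x(θ) = r cosθ + √(L² − r² sin²θ); with ω constant, a = ω²·d²x/dθ².
d²x/dθ² = −r cosθ − r²(cos2θ)/√u − r⁴ sin²2θ/(4u^{3/2}),  u = L² − r² sin²θ = 0.00176131 m².
Substituting r = 0.0122 m, L = 0.0428 m, θ = 136.5°: d²x/dθ² = +0.0085892 m.
a = ω²·d²x/dθ² = (260.1)²·(+0.0085892) = +580.91 m/s²;  |a| = 580.91 m/s².

581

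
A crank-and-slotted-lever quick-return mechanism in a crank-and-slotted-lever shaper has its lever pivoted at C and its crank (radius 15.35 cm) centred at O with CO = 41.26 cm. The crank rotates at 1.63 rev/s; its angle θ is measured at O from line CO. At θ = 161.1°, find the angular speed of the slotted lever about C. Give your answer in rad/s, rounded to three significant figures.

5.03

ω = 10.24 rad/s (from 1.63 rev/s).
Crank pin A relative to C: A = (d + r cosθ, r sinθ); lever angle φ = atan2(r sinθ, d + r cosθ).
Differentiating tanφ: φ̇ = rω(d cosθ + r)/(d² + r² + 2dr cosθ).
d² + r² + 2dr cosθ = |CA|² = 0.0739621 m²;  d cosθ + r = -0.23685 m.
|ω_lever| = |0.1535·10.24·-0.23685| / 0.0739621 = 5.0344 rad/s.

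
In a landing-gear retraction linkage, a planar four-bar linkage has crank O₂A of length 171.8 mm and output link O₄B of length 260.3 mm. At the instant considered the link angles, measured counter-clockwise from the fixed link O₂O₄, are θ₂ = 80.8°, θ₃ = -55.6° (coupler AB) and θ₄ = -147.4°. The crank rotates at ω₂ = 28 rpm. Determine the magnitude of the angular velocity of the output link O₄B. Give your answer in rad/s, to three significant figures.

ω₂ = 2.932 rad/s (from 28 rpm).
Differentiating the loop-closure r₂e^{iθ₂}+r₃e^{iθ₃}=r₁+r₄e^{iθ₄} gives r₂ω₂e^{iθ₂}+r₃ω₃e^{iθ₃}=r₄ω₄e^{iθ₄}.
Eliminating the other unknown: ω₄ = r₂ω₂ sin(θ₂−θ₃) / [r₄ sin(θ₄−θ₃)].
Numerator sine = +0.68962; denominator sine = -0.99951.
Result = 0.1718·2.932·(+0.68962) / (0.2603·(-0.99951)) = -1.3352 rad/s; magnitude 1.3352 rad/s.

1.34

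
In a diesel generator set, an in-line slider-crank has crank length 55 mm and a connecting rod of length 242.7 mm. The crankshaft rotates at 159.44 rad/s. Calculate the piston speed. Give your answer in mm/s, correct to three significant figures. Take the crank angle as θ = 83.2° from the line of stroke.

ω = 159.4 rad/s
For an in-line slider-crank, x = r cosθ + √(L² − r² sin²θ), so v = −rω sinθ·[1 + r cosθ/√(L² − r² sin²θ)].
With r = 0.055 m, L = 0.2427 m, θ = 83.2°: √(L² − r² sin²θ) = 0.23648 m.
v = −0.055·159.4·0.99297·[1 + 0.055·0.11840/0.23648] = -8.9473 m/s.
|v| = 8.9473 m/s = 8947.3 mm/s.

8950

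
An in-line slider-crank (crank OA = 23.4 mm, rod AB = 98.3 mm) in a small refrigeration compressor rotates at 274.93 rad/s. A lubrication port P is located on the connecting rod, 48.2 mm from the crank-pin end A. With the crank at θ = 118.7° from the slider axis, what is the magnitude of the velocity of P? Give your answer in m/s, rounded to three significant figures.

ω = 274.9 rad/s.  Crank-pin speed |V_A| = rω = 6.4334 m/s, perpendicular to OA.
Rod angle: sinφ = −(r/L) sinθ ⇒ φ = -12.052°; ω_rod = −rω cosθ/√(L²−r²sin²θ) = +32.137 rad/s.
V_P = V_A + ω_rod × AP, with AP = 0.0482 m along the rod.
Components: V_Px = −rω sinθ − a·ω_rod·sinφ = -5.3196 m/s;  V_Py = rω cosθ + a·ω_rod·cosφ = -1.5746 m/s.
|V_P| = √(V_Px² + V_Py²) = 5.5477 m/s.

5.55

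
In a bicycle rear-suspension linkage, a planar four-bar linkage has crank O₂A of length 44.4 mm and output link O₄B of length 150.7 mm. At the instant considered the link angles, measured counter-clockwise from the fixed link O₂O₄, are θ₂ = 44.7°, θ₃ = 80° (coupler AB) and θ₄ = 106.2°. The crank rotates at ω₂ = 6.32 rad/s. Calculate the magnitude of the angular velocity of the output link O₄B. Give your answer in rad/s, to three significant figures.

ω₂ = 6.32 rad/s
Differentiating the loop-closure r₂e^{iθ₂}+r₃e^{iθ₃}=r₁+r₄e^{iθ₄} gives r₂ω₂e^{iθ₂}+r₃ω₃e^{iθ₃}=r₄ω₄e^{iθ₄}.
Eliminating the other unknown: ω₄ = r₂ω₂ sin(θ₂−θ₃) / [r₄ sin(θ₄−θ₃)].
Numerator sine = -0.57786; denominator sine = +0.44151.
Result = 0.0444·6.32·(-0.57786) / (0.1507·(+0.44151)) = -2.4371 rad/s; magnitude 2.4371 rad/s.

2.44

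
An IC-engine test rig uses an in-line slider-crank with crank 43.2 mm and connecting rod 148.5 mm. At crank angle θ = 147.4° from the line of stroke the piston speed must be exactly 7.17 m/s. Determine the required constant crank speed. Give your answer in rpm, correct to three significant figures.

For an in-line slider-crank, |v_piston| = rω|sinθ|·[1 + r cosθ/√(L² − r² sin²θ)].
With r = 0.0432 m, L = 0.1485 m, θ = 147.4°: the bracketed kinematic factor |dx/dθ| = 0.017499 m.
ω = v/|dx/dθ| = 7.17/0.017499 = 409.73 rad/s.
N = 60ω/(2π) = 3912.6 rpm.

3910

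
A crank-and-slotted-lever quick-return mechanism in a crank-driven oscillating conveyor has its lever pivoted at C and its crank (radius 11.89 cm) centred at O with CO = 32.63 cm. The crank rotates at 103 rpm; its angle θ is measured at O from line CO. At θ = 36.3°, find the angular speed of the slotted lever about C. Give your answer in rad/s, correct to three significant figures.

ω = 10.79 rad/s (from 103 rpm).
Crank pin A relative to C: A = (d + r cosθ, r sinθ); lever angle φ = atan2(r sinθ, d + r cosθ).
Differentiating tanφ: φ̇ = rω(d cosθ + r)/(d² + r² + 2dr cosθ).
d² + r² + 2dr cosθ = |CA|² = 0.183144 m²;  d cosθ + r = +0.38187 m.
|ω_lever| = |0.1189·10.79·+0.38187| / 0.183144 = 2.6741 rad/s.

2.67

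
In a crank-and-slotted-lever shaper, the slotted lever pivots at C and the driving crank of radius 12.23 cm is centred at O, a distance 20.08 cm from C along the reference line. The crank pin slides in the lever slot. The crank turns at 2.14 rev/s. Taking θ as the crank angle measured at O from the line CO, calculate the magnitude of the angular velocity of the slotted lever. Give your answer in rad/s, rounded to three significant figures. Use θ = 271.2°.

ω = 13.45 rad/s (from 2.14 rev/s).
Crank pin A relative to C: A = (d + r cosθ, r sinθ); lever angle φ = atan2(r sinθ, d + r cosθ).
Differentiating tanφ: φ̇ = rω(d cosθ + r)/(d² + r² + 2dr cosθ).
d² + r² + 2dr cosθ = |CA|² = 0.0563065 m²;  d cosθ + r = +0.12651 m.
|ω_lever| = |0.1223·13.45·+0.12651| / 0.0563065 = 3.6946 rad/s.

3.69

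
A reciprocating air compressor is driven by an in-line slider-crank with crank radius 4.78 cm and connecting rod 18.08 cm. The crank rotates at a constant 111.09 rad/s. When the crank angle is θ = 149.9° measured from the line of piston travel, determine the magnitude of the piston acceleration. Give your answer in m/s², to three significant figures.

430

ω = 111.1 rad/s
x(θ) = r cosθ + √(L² − r² sin²θ); with ω constant, a = ω²·d²x/dθ².
d²x/dθ² = −r cosθ − r²(cos2θ)/√u − r⁴ sin²2θ/(4u^{3/2}),  u = L² − r² sin²θ = 0.032114 m².
Substituting r = 0.0478 m, L = 0.1808 m, θ = 149.9°: d²x/dθ² = +0.034847 m.
a = ω²·d²x/dθ² = (111.1)²·(+0.034847) = +430.05 m/s²;  |a| = 430.05 m/s².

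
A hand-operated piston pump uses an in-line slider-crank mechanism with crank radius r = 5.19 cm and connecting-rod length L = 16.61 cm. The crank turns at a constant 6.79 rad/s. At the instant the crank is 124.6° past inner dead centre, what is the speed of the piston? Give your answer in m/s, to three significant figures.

0.237

ω = 6.79 rad/s
For an in-line slider-crank, x = r cosθ + √(L² − r² sin²θ), so v = −rω sinθ·[1 + r cosθ/√(L² − r² sin²θ)].
With r = 0.0519 m, L = 0.1661 m, θ = 124.6°: √(L² − r² sin²θ) = 0.16051 m.
v = −0.0519·6.79·0.82314·[1 + 0.0519·-0.56784/0.16051] = -0.23681 m/s.
|v| = 0.23681 m/s.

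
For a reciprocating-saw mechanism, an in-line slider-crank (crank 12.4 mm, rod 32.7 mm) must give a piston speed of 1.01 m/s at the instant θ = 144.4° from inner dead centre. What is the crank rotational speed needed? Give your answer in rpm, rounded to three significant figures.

For an in-line slider-crank, |v_piston| = rω|sinθ|·[1 + r cosθ/√(L² − r² sin²θ)].
With r = 0.0124 m, L = 0.0327 m, θ = 144.4°: the bracketed kinematic factor |dx/dθ| = 0.0049364 m.
ω = v/|dx/dθ| = 1.01/0.0049364 = 204.6 rad/s.
N = 60ω/(2π) = 1953.8 rpm.

1950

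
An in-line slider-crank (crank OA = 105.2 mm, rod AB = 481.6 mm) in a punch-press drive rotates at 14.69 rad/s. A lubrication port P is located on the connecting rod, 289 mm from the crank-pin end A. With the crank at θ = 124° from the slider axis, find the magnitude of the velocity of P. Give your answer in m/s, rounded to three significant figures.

1.24

ω = 14.69 rad/s.  Crank-pin speed |V_A| = rω = 1.5454 m/s, perpendicular to OA.
Rod angle: sinφ = −(r/L) sinθ ⇒ φ = -10.433°; ω_rod = −rω cosθ/√(L²−r²sin²θ) = +1.8245 rad/s.
V_P = V_A + ω_rod × AP, with AP = 0.289 m along the rod.
Components: V_Px = −rω sinθ − a·ω_rod·sinφ = -1.1857 m/s;  V_Py = rω cosθ + a·ω_rod·cosφ = -0.3456 m/s.
|V_P| = √(V_Px² + V_Py²) = 1.235 m/s.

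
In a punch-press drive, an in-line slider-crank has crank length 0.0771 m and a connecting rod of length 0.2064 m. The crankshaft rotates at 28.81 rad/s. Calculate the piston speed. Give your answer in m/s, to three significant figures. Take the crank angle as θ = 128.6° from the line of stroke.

1.31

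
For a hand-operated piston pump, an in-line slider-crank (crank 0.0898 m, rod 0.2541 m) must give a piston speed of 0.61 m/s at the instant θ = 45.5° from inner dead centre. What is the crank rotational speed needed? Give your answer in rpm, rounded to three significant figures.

For an in-line slider-crank, |v_piston| = rω|sinθ|·[1 + r cosθ/√(L² − r² sin²θ)].
With r = 0.0898 m, L = 0.2541 m, θ = 45.5°: the bracketed kinematic factor |dx/dθ| = 0.080445 m.
ω = v/|dx/dθ| = 0.61/0.080445 = 7.5828 rad/s.
N = 60ω/(2π) = 72.411 rpm.

72.4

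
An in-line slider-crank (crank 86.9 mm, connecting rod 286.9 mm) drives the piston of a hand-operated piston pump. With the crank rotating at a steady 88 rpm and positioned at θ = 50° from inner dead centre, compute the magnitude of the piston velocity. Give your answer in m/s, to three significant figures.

ω = 2π·88/60 = 9.215 rad/s
For an in-line slider-crank, x = r cosθ + √(L² − r² sin²θ), so v = −rω sinθ·[1 + r cosθ/√(L² − r² sin²θ)].
With r = 0.0869 m, L = 0.2869 m, θ = 50°: √(L² − r² sin²θ) = 0.27907 m.
v = −0.0869·9.215·0.76604·[1 + 0.0869·0.64279/0.27907] = -0.73625 m/s.
|v| = 0.73625 m/s.

0.736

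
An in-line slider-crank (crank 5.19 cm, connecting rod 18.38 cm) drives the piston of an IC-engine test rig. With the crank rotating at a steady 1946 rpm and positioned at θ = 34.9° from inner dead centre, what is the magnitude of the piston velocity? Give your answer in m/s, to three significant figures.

7.47

ω = 2π·1946/60 = 203.8 rad/s
For an in-line slider-crank, x = r cosθ + √(L² − r² sin²θ), so v = −rω sinθ·[1 + r cosθ/√(L² − r² sin²θ)].
With r = 0.0519 m, L = 0.1838 m, θ = 34.9°: √(L² − r² sin²θ) = 0.18139 m.
v = −0.0519·203.8·0.57215·[1 + 0.0519·0.82015/0.18139] = -7.4713 m/s.
|v| = 7.4713 m/s.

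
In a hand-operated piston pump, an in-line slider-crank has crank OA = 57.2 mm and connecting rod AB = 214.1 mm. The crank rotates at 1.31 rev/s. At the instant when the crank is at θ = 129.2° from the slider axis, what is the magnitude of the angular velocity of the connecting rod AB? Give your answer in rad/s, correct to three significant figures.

1.42

ω = 8.231 rad/s (converted from 1.31 rev/s).
The rod makes angle φ with the slider axis where L sinφ = r sinθ; differentiating, L cosφ·φ̇ = r ω cosθ.
L cosφ = √(L² − r² sin²θ) = 0.20946 m.
|ω_rod| = r ω |cosθ| / √(L² − r² sin²θ) = 0.0572·8.231·0.63203/0.20946 = 1.4206 rad/s.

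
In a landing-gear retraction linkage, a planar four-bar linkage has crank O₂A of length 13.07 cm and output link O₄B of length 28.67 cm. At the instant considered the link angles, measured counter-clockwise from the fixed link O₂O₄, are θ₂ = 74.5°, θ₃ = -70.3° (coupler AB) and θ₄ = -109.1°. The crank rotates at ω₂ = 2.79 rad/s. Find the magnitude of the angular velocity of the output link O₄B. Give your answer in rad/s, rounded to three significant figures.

ω₂ = 2.79 rad/s
Differentiating the loop-closure r₂e^{iθ₂}+r₃e^{iθ₃}=r₁+r₄e^{iθ₄} gives r₂ω₂e^{iθ₂}+r₃ω₃e^{iθ₃}=r₄ω₄e^{iθ₄}.
Eliminating the other unknown: ω₄ = r₂ω₂ sin(θ₂−θ₃) / [r₄ sin(θ₄−θ₃)].
Numerator sine = +0.57643; denominator sine = -0.62660.
Result = 0.1307·2.79·(+0.57643) / (0.2867·(-0.62660)) = -1.1701 rad/s; magnitude 1.1701 rad/s.

1.17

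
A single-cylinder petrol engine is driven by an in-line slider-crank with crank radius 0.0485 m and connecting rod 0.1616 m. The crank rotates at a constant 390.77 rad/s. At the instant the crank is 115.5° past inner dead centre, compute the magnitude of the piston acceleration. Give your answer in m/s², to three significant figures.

ω = 390.8 rad/s
x(θ) = r cosθ + √(L² − r² sin²θ); with ω constant, a = ω²·d²x/dθ².
d²x/dθ² = −r cosθ − r²(cos2θ)/√u − r⁴ sin²2θ/(4u^{3/2}),  u = L² − r² sin²θ = 0.0241983 m².
Substituting r = 0.0485 m, L = 0.1616 m, θ = 115.5°: d²x/dθ² = +0.030174 m.
a = ω²·d²x/dθ² = (390.8)²·(+0.030174) = +4607.6 m/s²;  |a| = 4607.6 m/s².

4610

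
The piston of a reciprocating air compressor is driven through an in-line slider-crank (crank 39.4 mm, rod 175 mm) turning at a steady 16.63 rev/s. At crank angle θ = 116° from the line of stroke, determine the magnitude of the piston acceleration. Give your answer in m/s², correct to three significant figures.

249

ω = 2π·16.6 = 104.5 rad/s
x(θ) = r cosθ + √(L² − r² sin²θ); with ω constant, a = ω²·d²x/dθ².
d²x/dθ² = −r cosθ − r²(cos2θ)/√u − r⁴ sin²2θ/(4u^{3/2}),  u = L² − r² sin²θ = 0.029371 m².
Substituting r = 0.0394 m, L = 0.175 m, θ = 116°: d²x/dθ² = +0.022774 m.
a = ω²·d²x/dθ² = (104.5)²·(+0.022774) = +248.65 m/s²;  |a| = 248.65 m/s².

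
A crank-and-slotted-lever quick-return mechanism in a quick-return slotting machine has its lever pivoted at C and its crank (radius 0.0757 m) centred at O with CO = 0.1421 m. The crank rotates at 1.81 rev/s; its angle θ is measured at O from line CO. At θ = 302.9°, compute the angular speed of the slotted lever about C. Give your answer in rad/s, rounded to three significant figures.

3.50

ω = 11.37 rad/s (from 1.81 rev/s).
Crank pin A relative to C: A = (d + r cosθ, r sinθ); lever angle φ = atan2(r sinθ, d + r cosθ).
Differentiating tanφ: φ̇ = rω(d cosθ + r)/(d² + r² + 2dr cosθ).
d² + r² + 2dr cosθ = |CA|² = 0.0376087 m²;  d cosθ + r = +0.15289 m.
|ω_lever| = |0.0757·11.37·+0.15289| / 0.0376087 = 3.4997 rad/s.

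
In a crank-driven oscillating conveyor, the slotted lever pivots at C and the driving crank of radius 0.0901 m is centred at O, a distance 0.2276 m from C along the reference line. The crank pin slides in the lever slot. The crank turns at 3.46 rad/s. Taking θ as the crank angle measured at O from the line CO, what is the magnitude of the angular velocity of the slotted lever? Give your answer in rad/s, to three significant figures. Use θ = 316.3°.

0.886

ω = 3.46 rad/s
Crank pin A relative to C: A = (d + r cosθ, r sinθ); lever angle φ = atan2(r sinθ, d + r cosθ).
Differentiating tanφ: φ̇ = rω(d cosθ + r)/(d² + r² + 2dr cosθ).
d² + r² + 2dr cosθ = |CA|² = 0.0895712 m²;  d cosθ + r = +0.25465 m.
|ω_lever| = |0.0901·3.46·+0.25465| / 0.0895712 = 0.88628 rad/s.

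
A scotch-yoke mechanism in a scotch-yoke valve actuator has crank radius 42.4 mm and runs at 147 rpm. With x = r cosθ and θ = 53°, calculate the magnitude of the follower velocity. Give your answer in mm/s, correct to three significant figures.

ω = 15.39 rad/s (from 147 rpm).
x = r cosθ ⇒ ẋ = −rω sinθ.
|v| = rω|sinθ| = 0.0424·15.39·|sin 53°| = 0.52127 m/s = 521.27 mm/s.

521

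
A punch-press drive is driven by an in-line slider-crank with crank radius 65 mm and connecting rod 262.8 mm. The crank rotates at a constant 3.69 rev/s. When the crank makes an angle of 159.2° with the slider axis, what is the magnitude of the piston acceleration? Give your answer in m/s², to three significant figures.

26.1

ω = 2π·3.69 = 23.18 rad/s
x(θ) = r cosθ + √(L² − r² sin²θ); with ω constant, a = ω²·d²x/dθ².
d²x/dθ² = −r cosθ − r²(cos2θ)/√u − r⁴ sin²2θ/(4u^{3/2}),  u = L² − r² sin²θ = 0.0685311 m².
Substituting r = 0.065 m, L = 0.2628 m, θ = 159.2°: d²x/dθ² = +0.048585 m.
a = ω²·d²x/dθ² = (23.18)²·(+0.048585) = +26.117 m/s²;  |a| = 26.117 m/s².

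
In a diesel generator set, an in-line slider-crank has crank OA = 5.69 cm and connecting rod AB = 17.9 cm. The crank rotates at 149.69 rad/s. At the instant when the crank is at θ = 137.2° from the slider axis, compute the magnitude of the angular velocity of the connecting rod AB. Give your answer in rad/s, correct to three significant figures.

35.8

ω = 149.7 rad/s
The rod makes angle φ with the slider axis where L sinφ = r sinθ; differentiating, L cosφ·φ̇ = r ω cosθ.
L cosφ = √(L² − r² sin²θ) = 0.17478 m.
|ω_rod| = r ω |cosθ| / √(L² − r² sin²θ) = 0.0569·149.7·0.73373/0.17478 = 35.757 rad/s.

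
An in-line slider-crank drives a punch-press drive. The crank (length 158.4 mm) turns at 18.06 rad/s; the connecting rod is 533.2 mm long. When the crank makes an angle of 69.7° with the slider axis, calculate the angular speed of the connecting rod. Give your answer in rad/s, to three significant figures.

1.94

ω = 18.06 rad/s
The rod makes angle φ with the slider axis where L sinφ = r sinθ; differentiating, L cosφ·φ̇ = r ω cosθ.
L cosφ = √(L² − r² sin²θ) = 0.51209 m.
|ω_rod| = r ω |cosθ| / √(L² − r² sin²θ) = 0.1584·18.06·0.34694/0.51209 = 1.9381 rad/s.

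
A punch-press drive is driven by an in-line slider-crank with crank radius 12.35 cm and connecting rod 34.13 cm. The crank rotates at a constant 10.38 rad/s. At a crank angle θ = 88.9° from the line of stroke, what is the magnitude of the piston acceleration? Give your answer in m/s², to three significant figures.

ω = 10.38 rad/s
x(θ) = r cosθ + √(L² − r² sin²θ); with ω constant, a = ω²·d²x/dθ².
d²x/dθ² = −r cosθ − r²(cos2θ)/√u − r⁴ sin²2θ/(4u^{3/2}),  u = L² − r² sin²θ = 0.101239 m².
Substituting r = 0.1235 m, L = 0.3413 m, θ = 88.9°: d²x/dθ² = +0.045527 m.
a = ω²·d²x/dθ² = (10.38)²·(+0.045527) = +4.9053 m/s²;  |a| = 4.9053 m/s².

4.91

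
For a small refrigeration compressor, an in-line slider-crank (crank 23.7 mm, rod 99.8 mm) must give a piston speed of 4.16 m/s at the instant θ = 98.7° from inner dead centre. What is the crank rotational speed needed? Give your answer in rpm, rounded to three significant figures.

1760

For an in-line slider-crank, |v_piston| = rω|sinθ|·[1 + r cosθ/√(L² − r² sin²θ)].
With r = 0.0237 m, L = 0.0998 m, θ = 98.7°: the bracketed kinematic factor |dx/dθ| = 0.022562 m.
ω = v/|dx/dθ| = 4.16/0.022562 = 184.38 rad/s.
N = 60ω/(2π) = 1760.7 rpm.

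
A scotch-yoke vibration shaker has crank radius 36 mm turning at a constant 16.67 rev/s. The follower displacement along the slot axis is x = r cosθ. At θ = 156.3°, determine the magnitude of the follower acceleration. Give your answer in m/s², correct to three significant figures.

362

ω = 104.7 rad/s (from 16.67 rev/s).
x = r cosθ ⇒ ẍ = −rω² cosθ (ω constant).
|a| = rω²|cosθ| = 0.036·(104.7)²·|cos 156.3°| = 361.63 m/s².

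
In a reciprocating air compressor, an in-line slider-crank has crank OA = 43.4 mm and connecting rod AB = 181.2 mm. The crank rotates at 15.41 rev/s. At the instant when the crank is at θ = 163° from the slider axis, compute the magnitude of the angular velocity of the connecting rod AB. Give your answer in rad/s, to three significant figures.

ω = 96.82 rad/s (converted from 15.41 rev/s).
The rod makes angle φ with the slider axis where L sinφ = r sinθ; differentiating, L cosφ·φ̇ = r ω cosθ.
L cosφ = √(L² − r² sin²θ) = 0.18076 m.
|ω_rod| = r ω |cosθ| / √(L² − r² sin²θ) = 0.0434·96.82·0.95630/0.18076 = 22.232 rad/s.

22.2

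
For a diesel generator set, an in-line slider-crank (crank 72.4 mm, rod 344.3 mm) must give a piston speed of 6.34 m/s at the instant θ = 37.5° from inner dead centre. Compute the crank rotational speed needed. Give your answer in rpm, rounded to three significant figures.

For an in-line slider-crank, |v_piston| = rω|sinθ|·[1 + r cosθ/√(L² − r² sin²θ)].
With r = 0.0724 m, L = 0.3443 m, θ = 37.5°: the bracketed kinematic factor |dx/dθ| = 0.051488 m.
ω = v/|dx/dθ| = 6.34/0.051488 = 123.14 rad/s.
N = 60ω/(2π) = 1175.9 rpm.

1180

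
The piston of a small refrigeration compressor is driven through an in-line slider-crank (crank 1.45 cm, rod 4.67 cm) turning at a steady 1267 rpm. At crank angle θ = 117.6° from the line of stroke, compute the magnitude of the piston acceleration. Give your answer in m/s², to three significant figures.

164

ω = 2π·1267/60 = 132.7 rad/s
x(θ) = r cosθ + √(L² − r² sin²θ); with ω constant, a = ω²·d²x/dθ².
d²x/dθ² = −r cosθ − r²(cos2θ)/√u − r⁴ sin²2θ/(4u^{3/2}),  u = L² − r² sin²θ = 0.00201577 m².
Substituting r = 0.0145 m, L = 0.0467 m, θ = 117.6°: d²x/dθ² = +0.0093081 m.
a = ω²·d²x/dθ² = (132.7)²·(+0.0093081) = +163.86 m/s²;  |a| = 163.86 m/s².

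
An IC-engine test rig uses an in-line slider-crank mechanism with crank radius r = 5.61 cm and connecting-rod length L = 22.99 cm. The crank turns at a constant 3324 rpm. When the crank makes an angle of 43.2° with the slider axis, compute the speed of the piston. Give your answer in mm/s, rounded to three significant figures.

ω = 2π·3324/60 = 348.1 rad/s
For an in-line slider-crank, x = r cosθ + √(L² − r² sin²θ), so v = −rω sinθ·[1 + r cosθ/√(L² − r² sin²θ)].
With r = 0.0561 m, L = 0.2299 m, θ = 43.2°: √(L² − r² sin²θ) = 0.22667 m.
v = −0.0561·348.1·0.68455·[1 + 0.0561·0.72897/0.22667] = -15.779 m/s.
|v| = 15.779 m/s = 15779 mm/s.

15800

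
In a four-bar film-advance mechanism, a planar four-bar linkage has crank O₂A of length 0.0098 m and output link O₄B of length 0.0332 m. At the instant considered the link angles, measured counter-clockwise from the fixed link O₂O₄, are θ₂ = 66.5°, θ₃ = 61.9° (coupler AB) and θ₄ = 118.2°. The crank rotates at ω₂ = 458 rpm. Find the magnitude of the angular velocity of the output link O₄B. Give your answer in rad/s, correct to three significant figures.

1.36

ω₂ = 47.96 rad/s (from 458 rpm).
Differentiating the loop-closure r₂e^{iθ₂}+r₃e^{iθ₃}=r₁+r₄e^{iθ₄} gives r₂ω₂e^{iθ₂}+r₃ω₃e^{iθ₃}=r₄ω₄e^{iθ₄}.
Eliminating the other unknown: ω₄ = r₂ω₂ sin(θ₂−θ₃) / [r₄ sin(θ₄−θ₃)].
Numerator sine = +0.08020; denominator sine = +0.83195.
Result = 0.0098·47.96·(+0.08020) / (0.0332·(+0.83195)) = +1.3647 rad/s; magnitude 1.3647 rad/s.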